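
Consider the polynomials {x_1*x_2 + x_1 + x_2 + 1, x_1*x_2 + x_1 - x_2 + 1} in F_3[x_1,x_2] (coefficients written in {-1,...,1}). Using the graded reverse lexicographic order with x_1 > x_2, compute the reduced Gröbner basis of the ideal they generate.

f_1 = x_1*x_2 + x_1 + x_2 + 1, LT = x_1*x_2.
f_2 = x_1*x_2 + x_1 - x_2 + 1, LT = x_1*x_2.

S(f_1,f_2): lcm = x_1*x_2. S = -x_2.
  leading term x_2: no divisor's leading term divides it; move -x_2 to the remainder.
  remainder -x_2 ≠ 0; add g_3 = -x_2 to the basis.

S(f_1,g_3): lcm = x_1*x_2. S = x_1 + x_2 + 1.
  leading term x_1: no divisor's leading term divides it; move x_1 to the remainder.
  leading term x_2: subtract (-1)·g_3 from x_2 + 1 → 1
  leading term 1: no divisor's leading term divides it; move 1 to the remainder.
  remainder x_1 + 1 ≠ 0; add g_4 = x_1 + 1 to the basis.

The other S-polynomials (S(f_2,g_3), S(f_1,g_4), S(f_2,g_4), S(g_3,g_4)) all reduce to 0 modulo the current basis, so we have a Gröbner basis.
Inter-reduce: drop elements whose leading term is divisible by another's, tail-reduce, and make monic.

G = {x_1 + 1, x_2}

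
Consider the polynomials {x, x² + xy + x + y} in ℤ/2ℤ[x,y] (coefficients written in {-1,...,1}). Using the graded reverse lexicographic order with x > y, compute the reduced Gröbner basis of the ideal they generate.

G = {x, y}

The reduced Gröbner basis is the canonical form of the ideal for this ordering.

f_1 = x, LT = x.
f_2 = x² + xy + x + y, LT = x².

S(f_1,f_2): lcm = x². S = xy + x + y.
  leading term xy: subtract (y)·f_1 from xy + x + y → x + y
  leading term x: subtract (1)·f_1 from x + y → y
  leading term y: no divisor's leading term divides it; move y to the remainder.
  remainder y ≠ 0; add g_3 = y to the basis.

S(f_1,g_3): leading monomials are coprime, so the S-polynomial reduces to 0 (Buchberger's first criterion).
S(f_2,g_3): leading monomials are coprime, so the S-polynomial reduces to 0 (Buchberger's first criterion).
Every S-polynomial of the final basis reduces to 0, so we have a Gröbner basis.
Inter-reduce: drop elements whose leading term is divisible by another's, tail-reduce, and make monic.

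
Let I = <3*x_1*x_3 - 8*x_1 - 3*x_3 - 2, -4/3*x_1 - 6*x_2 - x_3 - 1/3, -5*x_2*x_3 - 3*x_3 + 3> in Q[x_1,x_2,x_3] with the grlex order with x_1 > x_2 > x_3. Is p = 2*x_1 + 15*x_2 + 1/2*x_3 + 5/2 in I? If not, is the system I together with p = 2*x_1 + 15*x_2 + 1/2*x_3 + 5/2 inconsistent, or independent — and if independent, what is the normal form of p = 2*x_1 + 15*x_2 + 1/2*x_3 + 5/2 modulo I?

Adjoining 2*x_1 + 15*x_2 + 1/2*x_3 + 5/2 makes the ideal the whole ring: the system is inconsistent.

First compute the reduced Gröbner basis of I by Buchberger's algorithm.
f_1 = 3*x_1*x_3 - 8*x_1 - 3*x_3 - 2, LT = x_1*x_3.
f_2 = -4/3*x_1 - 6*x_2 - x_3 - 1/3, LT = x_1.
f_3 = -5*x_2*x_3 - 3*x_3 + 3, LT = x_2*x_3.

S(f_1,f_2): lcm = x_1*x_3. S = -9/2*x_2*x_3 - 3/4*x_3**2 - 8/3*x_1 - 5/4*x_3 - 2/3.
  reduce S modulo (f_1, f_2, f_3):
  remainder -3/4*x_3**2 + 12*x_2 + 69/20*x_3 - 27/10 ≠ 0; add h_4 = -3/4*x_3**2 + 12*x_2 + 69/20*x_3 - 27/10 to the basis.

S(f_1,f_3): lcm = x_1*x_2*x_3. S = -8/3*x_1*x_2 - 3/5*x_1*x_3 - x_2*x_3 + 3/5*x_1 - 2/3*x_2.
  reduce S modulo (f_1, f_2, f_3, h_4):
  remainder 12*x_2**2 + 9/2*x_2 - 9/20*x_3 + 9/20 ≠ 0; add h_5 = 12*x_2**2 + 9/2*x_2 - 9/20*x_3 + 9/20 to the basis.

The other S-polynomials (S(f_2,f_3), S(f_1,h_4), S(f_2,h_4), S(f_3,h_4), S(f_1,h_5), S(f_2,h_5), S(f_3,h_5), S(h_4,h_5)) all reduce to 0 modulo the current basis, so we have a Gröbner basis.
Inter-reduce: drop elements whose leading term is divisible by another's, tail-reduce, and make monic.
Reduced Gröbner basis: {x_2**2 + 3/8*x_2 - 3/80*x_3 + 3/80, x_2*x_3 + 3/5*x_3 - 3/5, x_3**2 - 16*x_2 - 23/5*x_3 + 18/5, x_1 + 9/2*x_2 + 3/4*x_3 + 1/4}.
Label its elements g_1 = x_2**2 + 3/8*x_2 - 3/80*x_3 + 3/80, g_2 = x_2*x_3 + 3/5*x_3 - 3/5, g_3 = x_3**2 - 16*x_2 - 23/5*x_3 + 18/5, g_4 = x_1 + 9/2*x_2 + 3/4*x_3 + 1/4.

Reduce p = 2*x_1 + 15*x_2 + 1/2*x_3 + 5/2 modulo G:
  leading term x_1: subtract (2)·g_4 from 2*x_1 + 15*x_2 + 1/2*x_3 + 5/2 → 6*x_2 - x_3 + 2
  leading term x_2: no divisor's leading term divides it; move 6*x_2 to the remainder.
  leading term x_3: no divisor's leading term divides it; move -x_3 to the remainder.
  leading term 1: no divisor's leading term divides it; move 2 to the remainder.
  normal form = 6*x_2 - x_3 + 2.
The normal form is nonzero, so p ∉ I. Since p minus its normal form lies in I, I + (p) = I + (r) where r = 6*x_2 - x_3 + 2; decide whether this ideal is the whole ring.
Run Buchberger on G together with r (pairs among the g_i already reduce to 0 since G is a Gröbner basis):
g_1 = x_2**2 + 3/8*x_2 - 3/80*x_3 + 3/80, LT = x_2**2.
g_2 = x_2*x_3 + 3/5*x_3 - 3/5, LT = x_2*x_3.
g_3 = x_3**2 - 16*x_2 - 23/5*x_3 + 18/5, LT = x_3**2.
g_4 = x_1 + 9/2*x_2 + 3/4*x_3 + 1/4, LT = x_1.
r = 6*x_2 - x_3 + 2, LT = x_2.

S(g_1,r): lcm = x_2**2. S = 1/6*x_2*x_3 + 1/24*x_2 - 3/80*x_3 + 3/80.
  reduce S modulo (g_1, g_2, g_3, g_4, r):
  remainder -47/360*x_3 + 89/720 ≠ 0; add m_6 = -47/360*x_3 + 89/720 to the basis.

S(g_2,r): lcm = x_2*x_3. S = 1/6*x_3**2 + 4/15*x_3 - 3/5.
  reduce S modulo (g_1, g_2, g_3, g_4, r, m_6):
  remainder -389/564 ≠ 0; add m_7 = -389/564 to the basis.

The other S-polynomials (S(g_1,g_2), S(g_1,g_3), S(g_1,g_4), S(g_2,g_3), S(g_2,g_4), S(g_3,g_4), S(g_3,r), S(g_4,r), S(g_1,m_6), S(g_2,m_6), S(g_3,m_6), S(g_4,m_6), S(r,m_6), S(g_1,m_7), S(g_2,m_7), S(g_3,m_7), S(g_4,m_7), S(r,m_7), S(m_6,m_7)) all reduce to 0 modulo the current basis, so we have a Gröbner basis.
Inter-reduce: drop elements whose leading term is divisible by another's, tail-reduce, and make monic.
Reduced Gröbner basis: {1}.
The reduced Gröbner basis of I + (p) is {1}: the ideal is the whole ring, so the enlarged system has no common solution — adjoining p is inconsistent.

Ideal membership is decidable via reduction modulo a Gröbner basis.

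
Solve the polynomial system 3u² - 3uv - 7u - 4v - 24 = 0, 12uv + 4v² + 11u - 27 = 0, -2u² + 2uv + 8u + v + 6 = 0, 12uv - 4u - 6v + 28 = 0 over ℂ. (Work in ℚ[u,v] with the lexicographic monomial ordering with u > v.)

{(1, -4)}

Compute a lex Gröbner basis by Buchberger's algorithm.
f_1 = 3u² - 3uv - 7u - 4v - 24, LT = u².
f_2 = 12uv + 11u + 4v² - 27, LT = uv.
f_3 = -2u² + 2uv + 8u + v + 6, LT = u².
f_4 = 12uv - 4u - 6v + 28, LT = uv.

S(f_1,f_2): lcm = u²v. S = -11/12u² - 4/3uv² - 7/3uv + 9/4u - 4/3v² - 8v.
  reduce S modulo (f_1, f_2, f_3, f_4):
  remainder 851/432u + 4/9v³ - 71/108v² - 110/9v - 571/48 ≠ 0; add h_5 = 851/432u + 4/9v³ - 71/108v² - 110/9v - 571/48 to the basis.

S(f_1,f_3): lcm = u². S = 5/3u - ⅚v - 5.
  reduce S modulo (f_1, f_2, f_3, f_4, h_5):
  remainder -320/851v³ + 1420/2553v² + 48545/5106v + 4310/851 ≠ 0; add h_6 = -320/851v³ + 1420/2553v² + 48545/5106v + 4310/851 to the basis.

S(f_1,f_4): lcm = u²v. S = ⅓u² - uv² - 11/6uv - 7/3u - 4/3v² - 8v.
  reduce S modulo (f_1, f_2, f_3, f_4, h_5, h_6):
  remainder -31/48v² - 725/384v + 89/32 ≠ 0; add h_7 = -31/48v² - 725/384v + 89/32 to the basis.

S(f_2,f_3): lcm = u²v. S = 11/12u² + 4/3uv² + 4uv - 9/4u + ½v² + 3v.
  reduce S modulo (f_1, f_2, f_3, f_4, h_5, h_6, h_7):
  remainder -845/496v - 845/124 ≠ 0; add h_8 = -845/496v - 845/124 to the basis.

The other S-polynomials (S(f_2,f_4), S(f_3,f_4), S(f_1,h_5), S(f_2,h_5), S(f_3,h_5), S(f_4,h_5), S(f_1,h_6), S(f_2,h_6), S(f_3,h_6), S(f_4,h_6), S(h_5,h_6), S(f_1,h_7), S(f_2,h_7), S(f_3,h_7), S(f_4,h_7), S(h_5,h_7), S(h_6,h_7), S(f_1,h_8), S(f_2,h_8), S(f_3,h_8), S(f_4,h_8), S(h_5,h_8), S(h_6,h_8), S(h_7,h_8)) all reduce to 0 modulo the current basis, so we have a Gröbner basis.
Inter-reduce: drop elements whose leading term is divisible by another's, tail-reduce, and make monic.
Reduced Gröbner basis: {u - 1, v + 4}.

A lex Gröbner basis eliminates variables successively. Here v + 4 depends only on v, with roots {-4}; lifting each root through the earlier basis elements recovers the full solutions.
  v = -4: the earlier basis element becomes u - 1 = 0, giving u = 1 — point (1, -4).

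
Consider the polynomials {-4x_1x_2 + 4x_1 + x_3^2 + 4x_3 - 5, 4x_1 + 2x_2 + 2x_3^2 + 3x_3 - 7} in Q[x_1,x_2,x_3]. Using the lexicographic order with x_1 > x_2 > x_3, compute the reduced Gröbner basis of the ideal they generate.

G = {x_1 + 1/2x_2 + 1/2x_3^2 + 3/4x_3 - 7/4, x_2^2 + x_2x_3^2 + 3/2x_2x_3 - 9/2x_2 - 1/2x_3^2 + 1/2x_3 + 1}

f_1 = -4x_1x_2 + 4x_1 + x_3^2 + 4x_3 - 5, LT = x_1x_2.
f_2 = 4x_1 + 2x_2 + 2x_3^2 + 3x_3 - 7, LT = x_1.

S(f_1,f_2): lcm = x_1x_2. S = -x_1 - 1/2x_2^2 - 1/2x_2x_3^2 - 3/4x_2x_3 + 7/4x_2 - 1/4x_3^2 - x_3 + 5/4.
  leading term x_1: subtract (-1/4)·f_2 from -x_1 - 1/2x_2^2 - 1/2x_2x_3^2 - 3/4x_2x_3 + 7/4x_2 - 1/4x_3^2 - x_3 + 5/4 → -1/2x_2^2 - 1/2x_2x_3^2 - 3/4x_2x_3 + 9/4x_2 + 1/4x_3^2 - 1/4x_3 - 1/2
  leading term x_2^2: no divisor's leading term divides it; move -1/2x_2^2 to the remainder.
  leading term x_2x_3^2: no divisor's leading term divides it; move -1/2x_2x_3^2 to the remainder.
  leading term x_2x_3: no divisor's leading term divides it; move -3/4x_2x_3 to the remainder.
  leading term x_2: no divisor's leading term divides it; move 9/4x_2 to the remainder.
  leading term x_3^2: no divisor's leading term divides it; move 1/4x_3^2 to the remainder.
  leading term x_3: no divisor's leading term divides it; move -1/4x_3 to the remainder.
  leading term 1: no divisor's leading term divides it; move -1/2 to the remainder.
  remainder -1/2x_2^2 - 1/2x_2x_3^2 - 3/4x_2x_3 + 9/4x_2 + 1/4x_3^2 - 1/4x_3 - 1/2 ≠ 0; add g_3 = -1/2x_2^2 - 1/2x_2x_3^2 - 3/4x_2x_3 + 9/4x_2 + 1/4x_3^2 - 1/4x_3 - 1/2 to the basis.

The other S-polynomials (S(f_1,g_3), S(f_2,g_3)) all reduce to 0 modulo the current basis, so we have a Gröbner basis.
Inter-reduce: drop elements whose leading term is divisible by another's, tail-reduce, and make monic.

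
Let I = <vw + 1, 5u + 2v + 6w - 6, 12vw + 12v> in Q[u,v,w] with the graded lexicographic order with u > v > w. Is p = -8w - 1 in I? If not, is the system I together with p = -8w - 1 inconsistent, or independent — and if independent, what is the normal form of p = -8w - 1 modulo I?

First compute the reduced Gröbner basis of I by Buchberger's algorithm.
f_1 = vw + 1, LT = vw.
f_2 = 5u + 2v + 6w - 6, LT = u.
f_3 = 12vw + 12v, LT = vw.

S(f_1,f_3): lcm = vw. S = -v + 1.
  reduce S modulo (f_1, f_2, f_3):
  remainder -v + 1 ≠ 0; add h_4 = -v + 1 to the basis.

S(f_1,h_4): lcm = vw. S = w + 1.
  reduce S modulo (f_1, f_2, f_3, h_4):
  remainder w + 1 ≠ 0; add h_5 = w + 1 to the basis.

The other S-polynomials (S(f_1,f_2), S(f_2,f_3), S(f_2,h_4), S(f_3,h_4), S(f_1,h_5), S(f_2,h_5), S(f_3,h_5), S(h_4,h_5)) all reduce to 0 modulo the current basis, so we have a Gröbner basis.
Inter-reduce: drop elements whose leading term is divisible by another's, tail-reduce, and make monic.
Reduced Gröbner basis: {u - 2, v - 1, w + 1}.
Label its elements g_1 = u - 2, g_2 = v - 1, g_3 = w + 1.

Reduce p = -8w - 1 modulo G:
  leading term w: subtract (-8)·g_3 from -8w - 1 → 7
  leading term 1: no divisor's leading term divides it; move 7 to the remainder.
  normal form = 7.
The normal form is nonzero, so p ∉ I. Since p minus its normal form lies in I, I + (p) = I + (r) where r = 7; decide whether this ideal is the whole ring.
Here r = 7 is a nonzero constant, hence a unit: 1 ∈ I + (p), the Gröbner basis of I + (p) is {1}, and the enlarged system has no common solution — adjoining p is inconsistent.

The remainder on division by a Gröbner basis is unique — it is the normal form.

Adjoining -8w - 1 makes the ideal the whole ring: the system is inconsistent.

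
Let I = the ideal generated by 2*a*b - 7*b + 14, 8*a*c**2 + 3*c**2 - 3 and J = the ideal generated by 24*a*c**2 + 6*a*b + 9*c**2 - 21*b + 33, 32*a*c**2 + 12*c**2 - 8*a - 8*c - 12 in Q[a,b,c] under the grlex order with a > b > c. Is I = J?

No, the ideals differ.

Two ideals are equal iff their reduced Gröbner bases coincide (the reduced basis is unique for a fixed ordering).
Buchberger on the first generating set:
f_1 = 2*a*b - 7*b + 14, LT = a*b.
f_2 = 8*a*c**2 + 3*c**2 - 3, LT = a*c**2.

S(f_1,f_2): lcm = a*b*c**2. S = -31/8*b*c**2 + 7*c**2 + 3/8*b.
  reduce S modulo (f_1, f_2):
  remainder -31/8*b*c**2 + 7*c**2 + 3/8*b ≠ 0; add g_3 = -31/8*b*c**2 + 7*c**2 + 3/8*b to the basis.

The other S-polynomials (S(f_1,g_3), S(f_2,g_3)) all reduce to 0 modulo the current basis, so we have a Gröbner basis.
Inter-reduce: drop elements whose leading term is divisible by another's, tail-reduce, and make monic.
Reduced Gröbner basis: {a*c**2 + 3/8*c**2 - 3/8, b*c**2 - 56/31*c**2 - 3/31*b, a*b - 7/2*b + 7}.

Buchberger on the second generating set:
h_1 = 24*a*c**2 + 6*a*b + 9*c**2 - 21*b + 33, LT = a*c**2.
h_2 = 32*a*c**2 + 12*c**2 - 8*a - 8*c - 12, LT = a*c**2.

S(h_1,h_2): lcm = a*c**2. S = 1/4*a*b + 1/4*a - 7/8*b + 1/4*c + 7/4.
  reduce S modulo (h_1, h_2):
  remainder 1/4*a*b + 1/4*a - 7/8*b + 1/4*c + 7/4 ≠ 0; add k_3 = 1/4*a*b + 1/4*a - 7/8*b + 1/4*c + 7/4 to the basis.

S(h_1,k_3): lcm = a*b*c**2. S = 1/4*a*b**2 - a*c**2 + 31/8*b*c**2 - c**3 - 7/8*b**2 - 7*c**2 + 11/8*b.
  reduce S modulo (h_1, h_2, k_3):
  remainder 31/8*b*c**2 - c**3 - 1/4*b*c - 53/8*c**2 - 5/4*b + 11/8 ≠ 0; add k_4 = 31/8*b*c**2 - c**3 - 1/4*b*c - 53/8*c**2 - 5/4*b + 11/8 to the basis.

The other S-polynomials (S(h_2,k_3), S(h_1,k_4), S(h_2,k_4), S(k_3,k_4)) all reduce to 0 modulo the current basis, so we have a Gröbner basis.
Inter-reduce: drop elements whose leading term is divisible by another's, tail-reduce, and make monic.
Reduced Gröbner basis: {a*c**2 + 3/8*c**2 - 1/4*a - 1/4*c - 3/8, b*c**2 - 8/31*c**3 - 2/31*b*c - 53/31*c**2 - 10/31*b + 11/31, a*b + a - 7/2*b + c + 7}.

The bases are distinct; the ideals are different.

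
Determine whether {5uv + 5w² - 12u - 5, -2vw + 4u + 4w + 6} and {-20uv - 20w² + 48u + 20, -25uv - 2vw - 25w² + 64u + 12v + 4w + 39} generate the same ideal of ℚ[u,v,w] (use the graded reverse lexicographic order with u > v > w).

Since reduced Gröbner bases are canonical representatives of ideals under a given ordering, it suffices to compute and compare them.
Buchberger on the first generating set:
f_1 = 5uv + 5w² - 12u - 5, LT = uv.
f_2 = -2vw + 4u + 4w + 6, LT = vw.

S(f_1,f_2): lcm = uvw. S = w³ + 2u² - ⅖uw + 3u - w.
  leading term w³: no divisor's leading term divides it; move w³ to the remainder.
  leading term u²: no divisor's leading term divides it; move 2u² to the remainder.
  leading term uw: no divisor's leading term divides it; move -⅖uw to the remainder.
  leading term u: no divisor's leading term divides it; move 3u to the remainder.
  leading term w: no divisor's leading term divides it; move -w to the remainder.
  remainder w³ + 2u² - ⅖uw + 3u - w ≠ 0; add g_3 = w³ + 2u² - ⅖uw + 3u - w to the basis.

The other S-polynomials (S(f_1,g_3), S(f_2,g_3)) all reduce to 0 modulo the current basis, so we have a Gröbner basis.
Inter-reduce: drop elements whose leading term is divisible by another's, tail-reduce, and make monic.
Reduced Gröbner basis: {w³ + 2u² - ⅖uw + 3u - w, uv + w² - 12/5u - 1, vw - 2u - 2w - 3}.

Buchberger on the second generating set:
h_1 = -20uv - 20w² + 48u + 20, LT = uv.
h_2 = -25uv - 2vw - 25w² + 64u + 12v + 4w + 39, LT = uv.

S(h_1,h_2): lcm = uv. S = -2/25vw + 4/25u + 12/25v + 4/25w + 14/25.
  leading term vw: no divisor's leading term divides it; move -2/25vw to the remainder.
  leading term u: no divisor's leading term divides it; move 4/25u to the remainder.
  leading term v: no divisor's leading term divides it; move 12/25v to the remainder.
  leading term w: no divisor's leading term divides it; move 4/25w to the remainder.
  leading term 1: no divisor's leading term divides it; move 14/25 to the remainder.
  remainder -2/25vw + 4/25u + 12/25v + 4/25w + 14/25 ≠ 0; add k_3 = -2/25vw + 4/25u + 12/25v + 4/25w + 14/25 to the basis.

S(h_1,k_3): lcm = uvw. S = w³ + 2u² + 6uv - ⅖uw + 7u - w.
  leading term w³: no divisor's leading term divides it; move w³ to the remainder.
  leading term u²: no divisor's leading term divides it; move 2u² to the remainder.
  leading term uv: subtract (-3/10)·h_1 from 6uv - ⅖uw + 7u - w → -⅖uw - 6w² + 107/5u - w + 6
  leading term uw: no divisor's leading term divides it; move -⅖uw to the remainder.
  leading term w²: no divisor's leading term divides it; move -6w² to the remainder.
  leading term u: no divisor's leading term divides it; move 107/5u to the remainder.
  leading term w: no divisor's leading term divides it; move -w to the remainder.
  leading term 1: no divisor's leading term divides it; move 6 to the remainder.
  remainder w³ + 2u² - ⅖uw - 6w² + 107/5u - w + 6 ≠ 0; add k_4 = w³ + 2u² - ⅖uw - 6w² + 107/5u - w + 6 to the basis.

The other S-polynomials (S(h_2,k_3), S(h_1,k_4), S(h_2,k_4), S(k_3,k_4)) all reduce to 0 modulo the current basis, so we have a Gröbner basis.
Inter-reduce: drop elements whose leading term is divisible by another's, tail-reduce, and make monic.
Reduced Gröbner basis: {w³ + 2u² - ⅖uw - 6w² + 107/5u - w + 6, uv + w² - 12/5u - 1, vw - 2u - 6v - 2w - 7}.

The bases are distinct; the ideals are different.

No, the ideals differ.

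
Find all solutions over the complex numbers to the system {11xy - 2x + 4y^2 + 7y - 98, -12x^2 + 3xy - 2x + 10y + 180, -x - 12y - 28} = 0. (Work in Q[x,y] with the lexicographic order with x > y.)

{(-4, -2)}

Compute a lex Gröbner basis by Buchberger's algorithm.
f_1 = 11xy - 2x + 4y^2 + 7y - 98, LT = xy.
f_2 = -12x^2 + 3xy - 2x + 10y + 180, LT = x^2.
f_3 = -x - 12y - 28, LT = x.

S(f_1,f_2): lcm = x^2y. S = -2/11x^2 + 27/44xy^2 + 31/66xy - 98/11x + 5/6y^2 + 15y.
  reduce S modulo (f_1, f_2, f_3):
  remainder -27/121y^3 + 3961/15972y^2 + 166842/1331y + 989963/3993 ≠ 0; add h_4 = -27/121y^3 + 3961/15972y^2 + 166842/1331y + 989963/3993 to the basis.

S(f_1,f_3): lcm = xy. S = -2/11x - 128/11y^2 - 301/11y - 98/11.
  reduce S modulo (f_1, f_2, f_3, h_4):
  remainder -128/11y^2 - 277/11y - 42/11 ≠ 0; add h_5 = -128/11y^2 - 277/11y - 42/11 to the basis.

S(f_2,f_3): lcm = x^2. S = -49/4xy - 167/6x - 5/6y - 15.
  reduce S modulo (f_1, f_2, f_3, h_4, h_5):
  remainder 137491/384y + 137491/192 ≠ 0; add h_6 = 137491/384y + 137491/192 to the basis.

The other S-polynomials (S(f_1,h_4), S(f_2,h_4), S(f_3,h_4), S(f_1,h_5), S(f_2,h_5), S(f_3,h_5), S(h_4,h_5), S(f_1,h_6), S(f_2,h_6), S(f_3,h_6), S(h_4,h_6), S(h_5,h_6)) all reduce to 0 modulo the current basis, so we have a Gröbner basis.
Inter-reduce: drop elements whose leading term is divisible by another's, tail-reduce, and make monic.
Reduced Gröbner basis: {x + 4, y + 2}.

From the last basis element, y + 2 = 0, so y takes values in {-2}. Each choice, substituted upward through the basis, yields the corresponding point(s) of the solution set.
  y = -2: the earlier basis element becomes x + 4 = 0, giving x = -4 — point (-4, -2).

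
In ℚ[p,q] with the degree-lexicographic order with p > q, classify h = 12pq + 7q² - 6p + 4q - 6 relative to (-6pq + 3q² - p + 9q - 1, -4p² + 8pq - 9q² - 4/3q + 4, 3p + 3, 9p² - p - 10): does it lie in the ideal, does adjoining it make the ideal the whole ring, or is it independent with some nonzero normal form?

First compute the reduced Gröbner basis of I by Buchberger's algorithm.
f_1 = -6pq + 3q² - p + 9q - 1, LT = pq.
f_2 = -4p² + 8pq - 9q² - 4/3q + 4, LT = p².
f_3 = 3p + 3, LT = p.
f_4 = 9p² - p - 10, LT = p².

S(f_1,f_2): lcm = p²q. S = 3/2pq² - 9/4q³ + ⅙p² - 3/2pq - ⅓q² + ⅙p + q.
  reduce S modulo (f_1, f_2, f_3, f_4):
  remainder -3/2q³ + ⅚q² - 103/72q ≠ 0; add k_5 = -3/2q³ + ⅚q² - 103/72q to the basis.

S(f_1,f_3): lcm = pq. S = -½q² + ⅙p - 5/2q + ⅙.
  reduce S modulo (f_1, f_2, f_3, f_4, k_5):
  remainder -½q² - 5/2q ≠ 0; add k_6 = -½q² - 5/2q to the basis.

S(f_1,f_4): lcm = p²q. S = -½pq² + ⅙p² - 25/18pq + ⅙p + 10/9q.
  reduce S modulo (f_1, f_2, f_3, f_4, k_5, k_6):
  remainder 3745/432q ≠ 0; add k_7 = 3745/432q to the basis.

The other S-polynomials (S(f_2,f_3), S(f_2,f_4), S(f_3,f_4), S(f_1,k_5), S(f_2,k_5), S(f_3,k_5), S(f_4,k_5), S(f_1,k_6), S(f_2,k_6), S(f_3,k_6), S(f_4,k_6), S(k_5,k_6), S(f_1,k_7), S(f_2,k_7), S(f_3,k_7), S(f_4,k_7), S(k_5,k_7), S(k_6,k_7)) all reduce to 0 modulo the current basis, so we have a Gröbner basis.
Inter-reduce: drop elements whose leading term is divisible by another's, tail-reduce, and make monic.
Reduced Gröbner basis: {p + 1, q}.
Label its elements g_1 = p + 1, g_2 = q.

Reduce h = 12pq + 7q² - 6p + 4q - 6 modulo G:
  leading term pq: subtract (12q)·g_1 from 12pq + 7q² - 6p + 4q - 6 → 7q² - 6p - 8q - 6
  leading term q²: subtract (7q)·g_2 from 7q² - 6p - 8q - 6 → -6p - 8q - 6
  leading term p: subtract (-6)·g_1 from -6p - 8q - 6 → -8q
  leading term q: subtract (-8)·g_2 from -8q → 0
  normal form = 0.
Since the normal form is 0, h ∈ I.

12pq + 7q² - 6p + 4q - 6 lies in I (it reduces to 0).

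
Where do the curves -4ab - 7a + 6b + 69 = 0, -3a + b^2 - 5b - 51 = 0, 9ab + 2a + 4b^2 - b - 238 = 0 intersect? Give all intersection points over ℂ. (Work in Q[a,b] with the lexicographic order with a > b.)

Compute a lex Gröbner basis by Buchberger's algorithm.
f_1 = -4ab - 7a + 6b + 69, LT = ab.
f_2 = -3a + b^2 - 5b - 51, LT = a.
f_3 = 9ab + 2a + 4b^2 - b - 238, LT = ab.

S(f_1,f_2): lcm = ab. S = 7/4a + 1/3b^3 - 5/3b^2 - 37/2b - 69/4.
  leading term a: subtract (-7/12)·f_2 from 7/4a + 1/3b^3 - 5/3b^2 - 37/2b - 69/4 → 1/3b^3 - 13/12b^2 - 257/12b - 47
  leading term b^3: no divisor's leading term divides it; move 1/3b^3 to the remainder.
  leading term b^2: no divisor's leading term divides it; move -13/12b^2 to the remainder.
  leading term b: no divisor's leading term divides it; move -257/12b to the remainder.
  leading term 1: no divisor's leading term divides it; move -47 to the remainder.
  remainder 1/3b^3 - 13/12b^2 - 257/12b - 47 ≠ 0; add h_4 = 1/3b^3 - 13/12b^2 - 257/12b - 47 to the basis.

S(f_1,f_3): lcm = ab. S = 55/36a - 4/9b^2 - 25/18b + 331/36.
  leading term a: subtract (-55/108)·f_2 from 55/36a - 4/9b^2 - 25/18b + 331/36 → 7/108b^2 - 425/108b - 151/9
  leading term b^2: no divisor's leading term divides it; move 7/108b^2 to the remainder.
  leading term b: no divisor's leading term divides it; move -425/108b to the remainder.
  leading term 1: no divisor's leading term divides it; move -151/9 to the remainder.
  remainder 7/108b^2 - 425/108b - 151/9 ≠ 0; add h_5 = 7/108b^2 - 425/108b - 151/9 to the basis.

S(f_3,h_4): lcm = ab^3. S = 125/36ab^2 + 257/4ab + 141a + 4/9b^4 - 1/9b^3 - 238/9b^2.
  leading term ab^2: subtract (-125/144b)·f_1 from 125/36ab^2 + 257/4ab + 141a + 4/9b^4 - 1/9b^3 - 238/9b^2 → 8377/144ab + 141a + 4/9b^4 - 1/9b^3 - 1529/72b^2 + 2875/48b
  leading term ab: subtract (-8377/576)·f_1 from 8377/144ab + 141a + 4/9b^4 - 1/9b^3 - 1529/72b^2 + 2875/48b → 22577/576a + 4/9b^4 - 1/9b^3 - 1529/72b^2 + 4709/32b + 192671/192
  leading term a: subtract (-22577/1728)·f_2 from 22577/576a + 4/9b^4 - 1/9b^3 - 1529/72b^2 + 4709/32b + 192671/192 → 4/9b^4 - 1/9b^3 - 14119/1728b^2 + 141401/1728b + 48551/144
  leading term b^4: subtract (4/3b)·h_4 from 4/9b^4 - 1/9b^3 - 14119/1728b^2 + 141401/1728b + 48551/144 → 4/3b^3 + 35225/1728b^2 + 249689/1728b + 48551/144
  leading term b^3: subtract (4)·h_4 from 4/3b^3 + 35225/1728b^2 + 249689/1728b + 48551/144 → 42713/1728b^2 + 397721/1728b + 75623/144
  leading term b^2: subtract (42713/112)·h_5 from 42713/1728b^2 + 397721/1728b + 75623/144 → 436189/252b + 436189/63
  leading term b: no divisor's leading term divides it; move 436189/252b to the remainder.
  leading term 1: no divisor's leading term divides it; move 436189/63 to the remainder.
  remainder 436189/252b + 436189/63 ≠ 0; add h_6 = 436189/252b + 436189/63 to the basis.

The other S-polynomials (S(f_2,f_3), S(f_1,h_4), S(f_2,h_4), S(f_1,h_5), S(f_2,h_5), S(f_3,h_5), S(h_4,h_5), S(f_1,h_6), S(f_2,h_6), S(f_3,h_6), S(h_4,h_6), S(h_5,h_6)) all reduce to 0 modulo the current basis, so we have a Gröbner basis.
Inter-reduce: drop elements whose leading term is divisible by another's, tail-reduce, and make monic.
Reduced Gröbner basis: {a + 5, b + 4}.

Elimination: the polynomial b + 4 lies in the elimination ideal for b, so b ∈ {-4}. For each such b, the remaining basis elements (now univariate) give the rest of the solution.
  b = -4: the earlier basis element becomes a + 5 = 0, giving a = -5 — point (-5, -4).

{(-5, -4)}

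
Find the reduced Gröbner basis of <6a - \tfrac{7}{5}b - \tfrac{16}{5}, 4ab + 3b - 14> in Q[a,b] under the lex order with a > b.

G = {a - \tfrac{7}{30}b - \tfrac{8}{15}, b^{2} + \tfrac{11}{2}b - 15}

f_1 = 6a - \tfrac{7}{5}b - \tfrac{16}{5}, LT = a.
f_2 = 4ab + 3b - 14, LT = ab.

S(f_1,f_2): lcm = ab. S = -\tfrac{7}{30}b^{2} - \tfrac{77}{60}b + \tfrac{7}{2}.
  leading term b^{2}: no divisor's leading term divides it; move -\tfrac{7}{30}b^{2} to the remainder.
  leading term b: no divisor's leading term divides it; move -\tfrac{77}{60}b to the remainder.
  leading term 1: no divisor's leading term divides it; move \tfrac{7}{2} to the remainder.
  remainder -\tfrac{7}{30}b^{2} - \tfrac{77}{60}b + \tfrac{7}{2} ≠ 0; add g_3 = -\tfrac{7}{30}b^{2} - \tfrac{77}{60}b + \tfrac{7}{2} to the basis.

The other S-polynomials (S(f_1,g_3), S(f_2,g_3)) all reduce to 0 modulo the current basis, so we have a Gröbner basis.
Inter-reduce: drop elements whose leading term is divisible by another's, tail-reduce, and make monic.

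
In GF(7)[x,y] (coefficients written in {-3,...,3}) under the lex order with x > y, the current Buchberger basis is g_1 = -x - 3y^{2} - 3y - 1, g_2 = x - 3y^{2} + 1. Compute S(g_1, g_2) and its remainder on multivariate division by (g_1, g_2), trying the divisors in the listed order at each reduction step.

lcm(LM(g_1), LM(g_2)) = x.
S = (lcm/LT(g_1))·g_1 − (lcm/LT(g_2))·g_2 = -y^{2} + 3y.
Reduce S modulo (g_1, g_2) in that order:
  leading term y^{2}: no divisor's leading term divides it; move -y^{2} to the remainder.
  leading term y: no divisor's leading term divides it; move 3y to the remainder.
The remainder -y^{2} + 3y is nonzero, so it would be added as the next basis element.

S(g_1, g_2) = -y^{2} + 3y; remainder on division = -y^{2} + 3y.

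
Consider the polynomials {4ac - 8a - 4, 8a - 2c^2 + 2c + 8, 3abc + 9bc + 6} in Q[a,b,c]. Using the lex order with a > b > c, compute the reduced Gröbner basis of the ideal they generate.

f_1 = 4ac - 8a - 4, LT = ac.
f_2 = 8a - 2c^2 + 2c + 8, LT = a.
f_3 = 3abc + 9bc + 6, LT = abc.

S(f_1,f_2): lcm = ac. S = -2a + 1/4c^3 - 1/4c^2 - c - 1.
  leading term a: subtract (-1/4)·f_2 from -2a + 1/4c^3 - 1/4c^2 - c - 1 → 1/4c^3 - 3/4c^2 - 1/2c + 1
  leading term c^3: no divisor's leading term divides it; move 1/4c^3 to the remainder.
  leading term c^2: no divisor's leading term divides it; move -3/4c^2 to the remainder.
  leading term c: no divisor's leading term divides it; move -1/2c to the remainder.
  leading term 1: no divisor's leading term divides it; move 1 to the remainder.
  remainder 1/4c^3 - 3/4c^2 - 1/2c + 1 ≠ 0; add g_4 = 1/4c^3 - 3/4c^2 - 1/2c + 1 to the basis.

S(f_1,f_3): lcm = abc. S = -2ab - 3bc - b - 2.
  leading term ab: subtract (-1/4b)·f_2 from -2ab - 3bc - b - 2 → -1/2bc^2 - 5/2bc + b - 2
  leading term bc^2: no divisor's leading term divides it; move -1/2bc^2 to the remainder.
  leading term bc: no divisor's leading term divides it; move -5/2bc to the remainder.
  leading term b: no divisor's leading term divides it; move b to the remainder.
  leading term 1: no divisor's leading term divides it; move -2 to the remainder.
  remainder -1/2bc^2 - 5/2bc + b - 2 ≠ 0; add g_5 = -1/2bc^2 - 5/2bc + b - 2 to the basis.

S(f_3,g_4): lcm = abc^3. S = 3abc^2 + 2abc - 4ab + 3bc^3 + 2c^2.
  leading term abc^2: subtract (3/4bc)·f_1 from 3abc^2 + 2abc - 4ab + 3bc^3 + 2c^2 → 8abc - 4ab + 3bc^3 + 3bc + 2c^2
  leading term abc: subtract (2b)·f_1 from 8abc - 4ab + 3bc^3 + 3bc + 2c^2 → 12ab + 3bc^3 + 3bc + 8b + 2c^2
  leading term ab: subtract (3/2b)·f_2 from 12ab + 3bc^3 + 3bc + 8b + 2c^2 → 3bc^3 + 3bc^2 - 4b + 2c^2
  leading term bc^3: subtract (12b)·g_4 from 3bc^3 + 3bc^2 - 4b + 2c^2 → 12bc^2 + 6bc - 16b + 2c^2
  leading term bc^2: subtract (-24)·g_5 from 12bc^2 + 6bc - 16b + 2c^2 → -54bc + 8b + 2c^2 - 48
  leading term bc: no divisor's leading term divides it; move -54bc to the remainder.
  leading term b: no divisor's leading term divides it; move 8b to the remainder.
  leading term c^2: no divisor's leading term divides it; move 2c^2 to the remainder.
  leading term 1: no divisor's leading term divides it; move -48 to the remainder.
  remainder -54bc + 8b + 2c^2 - 48 ≠ 0; add g_6 = -54bc + 8b + 2c^2 - 48 to the basis.

S(f_1,g_5): lcm = abc^2. S = -7abc + 2ab - 4a - bc.
  leading term abc: subtract (-7/4b)·f_1 from -7abc + 2ab - 4a - bc → -12ab - 4a - bc - 7b
  leading term ab: subtract (-3/2b)·f_2 from -12ab - 4a - bc - 7b → -4a - 3bc^2 + 2bc + 5b
  leading term a: subtract (-1/2)·f_2 from -4a - 3bc^2 + 2bc + 5b → -3bc^2 + 2bc + 5b - c^2 + c + 4
  leading term bc^2: subtract (6)·g_5 from -3bc^2 + 2bc + 5b - c^2 + c + 4 → 17bc - b - c^2 + c + 16
  leading term bc: subtract (-17/54)·g_6 from 17bc - b - c^2 + c + 16 → 41/27b - 10/27c^2 + c + 8/9
  leading term b: no divisor's leading term divides it; move 41/27b to the remainder.
  leading term c^2: no divisor's leading term divides it; move -10/27c^2 to the remainder.
  leading term c: no divisor's leading term divides it; move c to the remainder.
  leading term 1: no divisor's leading term divides it; move 8/9 to the remainder.
  remainder 41/27b - 10/27c^2 + c + 8/9 ≠ 0; add g_7 = 41/27b - 10/27c^2 + c + 8/9 to the basis.

The other S-polynomials (S(f_2,f_3), S(f_1,g_4), S(f_2,g_4), S(f_2,g_5), S(f_3,g_5), S(g_4,g_5), S(f_1,g_6), S(f_2,g_6), S(f_3,g_6), S(g_4,g_6), S(g_5,g_6), S(f_1,g_7), S(f_2,g_7), S(f_3,g_7), S(g_4,g_7), S(g_5,g_7), S(g_6,g_7)) all reduce to 0 modulo the current basis, so we have a Gröbner basis.
Inter-reduce: drop elements whose leading term is divisible by another's, tail-reduce, and make monic.

G = {a - 1/4c^2 + 1/4c + 1, b - 10/41c^2 + 27/41c + 24/41, c^3 - 3c^2 - 2c + 4}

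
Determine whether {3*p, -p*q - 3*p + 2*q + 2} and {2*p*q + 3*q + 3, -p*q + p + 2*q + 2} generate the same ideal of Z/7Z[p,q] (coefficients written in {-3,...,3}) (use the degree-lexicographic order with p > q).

Two ideals are equal iff their reduced Gröbner bases coincide (the reduced basis is unique for a fixed ordering).
Buchberger on the first generating set:
f_1 = 3*p, LT = p.
f_2 = -p*q - 3*p + 2*q + 2, LT = p*q.

S(f_1,f_2): lcm = p*q. S = -3*p + 2*q + 2.
  leading term p: subtract (-1)·f_1 from -3*p + 2*q + 2 → 2*q + 2
  leading term q: no divisor's leading term divides it; move 2*q to the remainder.
  leading term 1: no divisor's leading term divides it; move 2 to the remainder.
  remainder 2*q + 2 ≠ 0; add g_3 = 2*q + 2 to the basis.

The other S-polynomials (S(f_1,g_3), S(f_2,g_3)) all reduce to 0 modulo the current basis, so we have a Gröbner basis.
Inter-reduce: drop elements whose leading term is divisible by another's, tail-reduce, and make monic.
Reduced Gröbner basis: {p, q + 1}.

Buchberger on the second generating set:
h_1 = 2*p*q + 3*q + 3, LT = p*q.
h_2 = -p*q + p + 2*q + 2, LT = p*q.

S(h_1,h_2): lcm = p*q. S = p.
  leading term p: no divisor's leading term divides it; move p to the remainder.
  remainder p ≠ 0; add k_3 = p to the basis.

S(h_1,k_3): lcm = p*q. S = -2*q - 2.
  leading term q: no divisor's leading term divides it; move -2*q to the remainder.
  leading term 1: no divisor's leading term divides it; move -2 to the remainder.
  remainder -2*q - 2 ≠ 0; add k_4 = -2*q - 2 to the basis.

The other S-polynomials (S(h_2,k_3), S(h_1,k_4), S(h_2,k_4), S(k_3,k_4)) all reduce to 0 modulo the current basis, so we have a Gröbner basis.
Inter-reduce: drop elements whose leading term is divisible by another's, tail-reduce, and make monic.
Reduced Gröbner basis: {p, q + 1}.

Same reduced basis, so the two generating sets span the same ideal.

Yes, the ideals are equal.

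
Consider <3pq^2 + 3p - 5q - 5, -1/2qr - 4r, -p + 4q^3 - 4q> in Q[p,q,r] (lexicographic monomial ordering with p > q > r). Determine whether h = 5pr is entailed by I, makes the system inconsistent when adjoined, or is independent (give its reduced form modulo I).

First compute the reduced Gröbner basis of I by Buchberger's algorithm.
f_1 = 3pq^2 + 3p - 5q - 5, LT = pq^2.
f_2 = -1/2qr - 4r, LT = qr.
f_3 = -p + 4q^3 - 4q, LT = p.

S(f_1,f_2): lcm = pq^2r. S = -8pqr + pr - 5/3qr - 5/3r.
  leading term pqr: subtract (16p)·f_2 from -8pqr + pr - 5/3qr - 5/3r → 65pr - 5/3qr - 5/3r
  leading term pr: subtract (-65r)·f_3 from 65pr - 5/3qr - 5/3r → 260q^3r - 785/3qr - 5/3r
  leading term q^3r: subtract (-520q^2)·f_2 from 260q^3r - 785/3qr - 5/3r → -2080q^2r - 785/3qr - 5/3r
  leading term q^2r: subtract (4160q)·f_2 from -2080q^2r - 785/3qr - 5/3r → 49135/3qr - 5/3r
  leading term qr: subtract (-98270/3)·f_2 from 49135/3qr - 5/3r → -393085/3r
  leading term r: no divisor's leading term divides it; move -393085/3r to the remainder.
  remainder -393085/3r ≠ 0; add k_4 = -393085/3r to the basis.

S(f_1,f_3): lcm = pq^2. S = p + 4q^5 - 4q^3 - 5/3q - 5/3.
  leading term p: subtract (-1)·f_3 from p + 4q^5 - 4q^3 - 5/3q - 5/3 → 4q^5 - 17/3q - 5/3
  leading term q^5: no divisor's leading term divides it; move 4q^5 to the remainder.
  leading term q: no divisor's leading term divides it; move -17/3q to the remainder.
  leading term 1: no divisor's leading term divides it; move -5/3 to the remainder.
  remainder 4q^5 - 17/3q - 5/3 ≠ 0; add k_5 = 4q^5 - 17/3q - 5/3 to the basis.

S(f_2,f_3): leading monomials are coprime, so the S-polynomial reduces to 0 (Buchberger's first criterion).
S(f_1,k_4): leading monomials are coprime, so the S-polynomial reduces to 0 (Buchberger's first criterion).
S(f_2,k_4): lcm = qr. S = 8r.
  leading term r: subtract (-24/393085)·k_4 from 8r → 0
  remainder 0.

S(f_3,k_4): leading monomials are coprime, so the S-polynomial reduces to 0 (Buchberger's first criterion).
S(f_1,k_5): lcm = pq^5. S = pq^3 + 17/12pq + 5/12p - 5/3q^4 - 5/3q^3.
  leading term pq^3: subtract (1/3q)·f_1 from pq^3 + 17/12pq + 5/12p - 5/3q^4 - 5/3q^3 → 5/12pq + 5/12p - 5/3q^4 - 5/3q^3 + 5/3q^2 + 5/3q
  leading term pq: subtract (-5/12q)·f_3 from 5/12pq + 5/12p - 5/3q^4 - 5/3q^3 + 5/3q^2 + 5/3q → 5/12p - 5/3q^3 + 5/3q
  leading term p: subtract (-5/12)·f_3 from 5/12p - 5/3q^3 + 5/3q → 0
  remainder 0.

S(f_2,k_5): lcm = q^5r. S = 8q^4r + 17/12qr + 5/12r.
  leading term q^4r: subtract (-16q^3)·f_2 from 8q^4r + 17/12qr + 5/12r → -64q^3r + 17/12qr + 5/12r
  leading term q^3r: subtract (128q^2)·f_2 from -64q^3r + 17/12qr + 5/12r → 512q^2r + 17/12qr + 5/12r
  leading term q^2r: subtract (-1024q)·f_2 from 512q^2r + 17/12qr + 5/12r → -49135/12qr + 5/12r
  leading term qr: subtract (49135/6)·f_2 from -49135/12qr + 5/12r → 393085/12r
  leading term r: subtract (-1/4)·k_4 from 393085/12r → 0
  remainder 0.

S(f_3,k_5): leading monomials are coprime, so the S-polynomial reduces to 0 (Buchberger's first criterion).
S(k_4,k_5): leading monomials are coprime, so the S-polynomial reduces to 0 (Buchberger's first criterion).
Every S-polynomial of the final basis reduces to 0, so we have a Gröbner basis.
Inter-reduce: drop elements whose leading term is divisible by another's, tail-reduce, and make monic.
Reduced Gröbner basis: {p - 4q^3 + 4q, q^5 - 17/12q - 5/12, r}.
Label its elements g_1 = p - 4q^3 + 4q, g_2 = q^5 - 17/12q - 5/12, g_3 = r.

Reduce h = 5pr modulo G:
  leading term pr: subtract (5r)·g_1 from 5pr → 20q^3r - 20qr
  leading term q^3r: subtract (20q^3)·g_3 from 20q^3r - 20qr → -20qr
  leading term qr: subtract (-20q)·g_3 from -20qr → 0
  normal form = 0.
Since the normal form is 0, h ∈ I.

5pr lies in I (it reduces to 0).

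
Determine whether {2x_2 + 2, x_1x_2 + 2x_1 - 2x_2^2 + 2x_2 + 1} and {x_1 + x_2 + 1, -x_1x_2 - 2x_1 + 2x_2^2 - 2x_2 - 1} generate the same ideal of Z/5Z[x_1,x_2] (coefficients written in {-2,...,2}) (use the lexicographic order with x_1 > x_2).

No, the ideals differ.

Two ideals are equal iff their reduced Gröbner bases coincide (the reduced basis is unique for a fixed ordering).
Buchberger on the first generating set:
f_1 = 2x_2 + 2, LT = x_2.
f_2 = x_1x_2 + 2x_1 - 2x_2^2 + 2x_2 + 1, LT = x_1x_2.

S(f_1,f_2): lcm = x_1x_2. S = -x_1 + 2x_2^2 - 2x_2 - 1.
  leading term x_1: no divisor's leading term divides it; move -x_1 to the remainder.
  leading term x_2^2: subtract (x_2)·f_1 from 2x_2^2 - 2x_2 - 1 → x_2 - 1
  leading term x_2: subtract (-2)·f_1 from x_2 - 1 → -2
  leading term 1: no divisor's leading term divides it; move -2 to the remainder.
  remainder -x_1 - 2 ≠ 0; add g_3 = -x_1 - 2 to the basis.

S(f_1,g_3): leading monomials are coprime, so the S-polynomial reduces to 0 (Buchberger's first criterion).
S(f_2,g_3): lcm = x_1x_2. S = 2x_1 - 2x_2^2 + 1.
  leading term x_1: subtract (-2)·g_3 from 2x_1 - 2x_2^2 + 1 → -2x_2^2 + 2
  leading term x_2^2: subtract (-x_2)·f_1 from -2x_2^2 + 2 → 2x_2 + 2
  leading term x_2: subtract (1)·f_1 from 2x_2 + 2 → 0
  remainder 0.

Every S-polynomial of the final basis reduces to 0, so we have a Gröbner basis.
Inter-reduce: drop elements whose leading term is divisible by another's, tail-reduce, and make monic.
Reduced Gröbner basis: {x_1 + 2, x_2 + 1}.

Buchberger on the second generating set:
h_1 = x_1 + x_2 + 1, LT = x_1.
h_2 = -x_1x_2 - 2x_1 + 2x_2^2 - 2x_2 - 1, LT = x_1x_2.

S(h_1,h_2): lcm = x_1x_2. S = -2x_1 - 2x_2^2 - x_2 - 1.
  leading term x_1: subtract (-2)·h_1 from -2x_1 - 2x_2^2 - x_2 - 1 → -2x_2^2 + x_2 + 1
  leading term x_2^2: no divisor's leading term divides it; move -2x_2^2 to the remainder.
  leading term x_2: no divisor's leading term divides it; move x_2 to the remainder.
  leading term 1: no divisor's leading term divides it; move 1 to the remainder.
  remainder -2x_2^2 + x_2 + 1 ≠ 0; add k_3 = -2x_2^2 + x_2 + 1 to the basis.

S(h_1,k_3): leading monomials are coprime, so the S-polynomial reduces to 0 (Buchberger's first criterion).
S(h_2,k_3): lcm = x_1x_2^2. S = -2x_1 - 2x_2^3 + 2x_2^2 + x_2.
  leading term x_1: subtract (-2)·h_1 from -2x_1 - 2x_2^3 + 2x_2^2 + x_2 → -2x_2^3 + 2x_2^2 - 2x_2 + 2
  leading term x_2^3: subtract (x_2)·k_3 from -2x_2^3 + 2x_2^2 - 2x_2 + 2 → x_2^2 + 2x_2 + 2
  leading term x_2^2: subtract (2)·k_3 from x_2^2 + 2x_2 + 2 → 0
  remainder 0.

Every S-polynomial of the final basis reduces to 0, so we have a Gröbner basis.
Inter-reduce: drop elements whose leading term is divisible by another's, tail-reduce, and make monic.
Reduced Gröbner basis: {x_1 + x_2 + 1, x_2^2 + 2x_2 + 2}.

These differ, so the ideals are not equal.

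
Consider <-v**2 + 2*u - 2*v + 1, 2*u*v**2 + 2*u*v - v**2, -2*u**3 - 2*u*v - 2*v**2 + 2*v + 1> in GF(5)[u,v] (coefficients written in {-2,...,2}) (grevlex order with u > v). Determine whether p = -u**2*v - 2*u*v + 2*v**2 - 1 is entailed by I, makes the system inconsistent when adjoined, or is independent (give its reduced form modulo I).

First compute the reduced Gröbner basis of I by Buchberger's algorithm.
f_1 = -v**2 + 2*u - 2*v + 1, LT = v**2.
f_2 = 2*u*v**2 + 2*u*v - v**2, LT = u*v**2.
f_3 = -2*u**3 - 2*u*v - 2*v**2 + 2*v + 1, LT = u**3.

S(f_1,f_2): lcm = u*v**2. S = -2*u**2 + u*v - 2*v**2 - u.
  leading term u**2: no divisor's leading term divides it; move -2*u**2 to the remainder.
  leading term u*v: no divisor's leading term divides it; move u*v to the remainder.
  leading term v**2: subtract (2)·f_1 from -2*v**2 - u → -v - 2
  leading term v: no divisor's leading term divides it; move -v to the remainder.
  leading term 1: no divisor's leading term divides it; move -2 to the remainder.
  remainder -2*u**2 + u*v - v - 2 ≠ 0; add h_4 = -2*u**2 + u*v - v - 2 to the basis.

S(f_2,f_3): lcm = u**3*v**2. S = u**3*v + 2*u**2*v**2 - u*v**3 - v**4 + v**3 - 2*v**2.
  leading term u**3*v: subtract (2*v)·f_3 from u**3*v + 2*u**2*v**2 - u*v**3 - v**4 + v**3 - 2*v**2 → 2*u**2*v**2 - u*v**3 - v**4 - u*v**2 - v**2 - 2*v
  leading term u**2*v**2: subtract (-2*u**2)·f_1 from 2*u**2*v**2 - u*v**3 - v**4 - u*v**2 - v**2 - 2*v → -u*v**3 - v**4 - u**3 + u**2*v - u*v**2 + 2*u**2 - v**2 - 2*v
  leading term u*v**3: subtract (u*v)·f_1 from -u*v**3 - v**4 - u**3 + u**2*v - u*v**2 + 2*u**2 - v**2 - 2*v → -v**4 - u**3 - u**2*v + u*v**2 + 2*u**2 - u*v - v**2 - 2*v
  leading term v**4: subtract (v**2)·f_1 from -v**4 - u**3 - u**2*v + u*v**2 + 2*u**2 - u*v - v**2 - 2*v → -u**3 - u**2*v - u*v**2 + 2*v**3 + 2*u**2 - u*v - 2*v**2 - 2*v
  leading term u**3: subtract (-2)·f_3 from -u**3 - u**2*v - u*v**2 + 2*v**3 + 2*u**2 - u*v - 2*v**2 - 2*v → -u**2*v - u*v**2 + 2*v**3 + 2*u**2 - v**2 + 2*v + 2
  leading term u**2*v: subtract (-2*v)·h_4 from -u**2*v - u*v**2 + 2*v**3 + 2*u**2 - v**2 + 2*v + 2 → u*v**2 + 2*v**3 + 2*u**2 + 2*v**2 - 2*v + 2
  leading term u*v**2: subtract (-u)·f_1 from u*v**2 + 2*v**3 + 2*u**2 + 2*v**2 - 2*v + 2 → 2*v**3 - u**2 - 2*u*v + 2*v**2 + u - 2*v + 2
  leading term v**3: subtract (-2*v)·f_1 from 2*v**3 - u**2 - 2*u*v + 2*v**2 + u - 2*v + 2 → -u**2 + 2*u*v - 2*v**2 + u + 2
  leading term u**2: subtract (-2)·h_4 from -u**2 + 2*u*v - 2*v**2 + u + 2 → -u*v - 2*v**2 + u - 2*v - 2
  leading term u*v: no divisor's leading term divides it; move -u*v to the remainder.
  leading term v**2: subtract (2)·f_1 from -2*v**2 + u - 2*v - 2 → 2*u + 2*v + 1
  leading term u: no divisor's leading term divides it; move 2*u to the remainder.
  leading term v: no divisor's leading term divides it; move 2*v to the remainder.
  leading term 1: no divisor's leading term divides it; move 1 to the remainder.
  remainder -u*v + 2*u + 2*v + 1 ≠ 0; add h_5 = -u*v + 2*u + 2*v + 1 to the basis.

S(f_3,h_4): lcm = u**3. S = -2*u**2*v - 2*u*v + v**2 - u - v + 2.
  leading term u**2*v: subtract (v)·h_4 from -2*u**2*v - 2*u*v + v**2 - u - v + 2 → -u*v**2 - 2*u*v + 2*v**2 - u + v + 2
  leading term u*v**2: subtract (u)·f_1 from -u*v**2 - 2*u*v + 2*v**2 - u + v + 2 → -2*u**2 + 2*v**2 - 2*u + v + 2
  leading term u**2: subtract (1)·h_4 from -2*u**2 + 2*v**2 - 2*u + v + 2 → -u*v + 2*v**2 - 2*u + 2*v - 1
  leading term u*v: subtract (1)·h_5 from -u*v + 2*v**2 - 2*u + 2*v - 1 → 2*v**2 + u - 2
  leading term v**2: subtract (-2)·f_1 from 2*v**2 + u - 2 → v
  leading term v: no divisor's leading term divides it; move v to the remainder.
  remainder v ≠ 0; add h_6 = v to the basis.

S(f_1,h_5): lcm = u*v**2. S = -2*u**2 - u*v + 2*v**2 - u + v.
  leading term u**2: subtract (1)·h_4 from -2*u**2 - u*v + 2*v**2 - u + v → -2*u*v + 2*v**2 - u + 2*v + 2
  leading term u*v: subtract (2)·h_5 from -2*u*v + 2*v**2 - u + 2*v + 2 → 2*v**2 - 2*v
  leading term v**2: subtract (-2)·f_1 from 2*v**2 - 2*v → -u - v + 2
  leading term u: no divisor's leading term divides it; move -u to the remainder.
  leading term v: subtract (-1)·h_6 from -v + 2 → 2
  leading term 1: no divisor's leading term divides it; move 2 to the remainder.
  remainder -u + 2 ≠ 0; add h_7 = -u + 2 to the basis.

The other S-polynomials (S(f_1,f_3), S(f_1,h_4), S(f_2,h_4), S(f_2,h_5), S(f_3,h_5), S(h_4,h_5), S(f_1,h_6), S(f_2,h_6), S(f_3,h_6), S(h_4,h_6), S(h_5,h_6), S(f_1,h_7), S(f_2,h_7), S(f_3,h_7), S(h_4,h_7), S(h_5,h_7), S(h_6,h_7)) all reduce to 0 modulo the current basis, so we have a Gröbner basis.
Inter-reduce: drop elements whose leading term is divisible by another's, tail-reduce, and make monic.
Reduced Gröbner basis: {u - 2, v}.
Label its elements g_1 = u - 2, g_2 = v.

Reduce p = -u**2*v - 2*u*v + 2*v**2 - 1 modulo G:
  leading term u**2*v: subtract (-u*v)·g_1 from -u**2*v - 2*u*v + 2*v**2 - 1 → u*v + 2*v**2 - 1
  leading term u*v: subtract (v)·g_1 from u*v + 2*v**2 - 1 → 2*v**2 + 2*v - 1
  leading term v**2: subtract (2*v)·g_2 from 2*v**2 + 2*v - 1 → 2*v - 1
  leading term v: subtract (2)·g_2 from 2*v - 1 → -1
  leading term 1: no divisor's leading term divides it; move -1 to the remainder.
  normal form = -1.
The normal form is nonzero, so p ∉ I. Since p minus its normal form lies in I, I + (p) = I + (r) where r = -1; decide whether this ideal is the whole ring.
Here r = -1 is a nonzero constant, hence a unit: 1 ∈ I + (p), the Gröbner basis of I + (p) is {1}, and the enlarged system has no common solution — adjoining p is inconsistent.

Adjoining -u**2*v - 2*u*v + 2*v**2 - 1 makes the ideal the whole ring: the system is inconsistent.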